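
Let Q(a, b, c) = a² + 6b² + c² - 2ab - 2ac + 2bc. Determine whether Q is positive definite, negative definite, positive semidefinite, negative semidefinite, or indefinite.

positive semidefinite

The symmetric matrix is A = [[1, -1, -1], [-1, 6, 1], [-1, 1, 1]].
Symmetric row and column elimination reduces A to a congruent diagonal form with pivots 1, 5, 0.
So there are 2 positive, 1 zero pivots.
Hence Q is positive semidefinite.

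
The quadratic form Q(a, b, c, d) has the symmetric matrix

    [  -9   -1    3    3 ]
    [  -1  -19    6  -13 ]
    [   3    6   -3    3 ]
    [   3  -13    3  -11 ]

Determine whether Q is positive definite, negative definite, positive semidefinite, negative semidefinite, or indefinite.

Congruent diagonalization of A (simultaneous row and column reduction) yields pivots -9, -170/9, -3/10, -10/17.
So there are 4 negative pivots.
Hence Q is negative definite.

negative definite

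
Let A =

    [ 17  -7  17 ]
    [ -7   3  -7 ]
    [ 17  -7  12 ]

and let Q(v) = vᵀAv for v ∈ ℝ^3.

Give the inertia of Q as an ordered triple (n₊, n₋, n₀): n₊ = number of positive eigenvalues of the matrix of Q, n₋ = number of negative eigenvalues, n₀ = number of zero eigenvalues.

(2, 1, 0)

Row-reducing A symmetrically gives the diagonal entries 17, 2/17, -5.
So there are 2 positive, 1 negative pivots.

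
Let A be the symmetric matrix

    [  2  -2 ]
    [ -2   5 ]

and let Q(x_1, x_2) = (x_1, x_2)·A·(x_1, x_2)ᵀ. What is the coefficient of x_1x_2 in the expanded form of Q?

-4

The coefficient of x_1x_2 is A[1,2] + A[2,1] = 2·(-2) = -4.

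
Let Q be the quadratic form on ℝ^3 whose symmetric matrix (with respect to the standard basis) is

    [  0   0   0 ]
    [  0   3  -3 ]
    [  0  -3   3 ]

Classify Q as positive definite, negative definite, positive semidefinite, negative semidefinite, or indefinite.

Applying the same elementary operations to the rows and columns of A produces a congruent diagonal matrix with entries 0, 3, 0.
Counting signs: 1 positive, 2 zero.
Hence Q is positive semidefinite.

positive semidefinite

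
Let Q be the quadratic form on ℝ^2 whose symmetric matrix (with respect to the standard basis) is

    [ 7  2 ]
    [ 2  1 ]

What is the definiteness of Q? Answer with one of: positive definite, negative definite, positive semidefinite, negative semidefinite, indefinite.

positive definite

For the 2×2 matrix [[7, 2], [2, 1]]: det = 7·1 − (2)² = 3, trace = 8.
det > 0 so both eigenvalues share the sign of the trace; trace = 8 > 0 ⇒ both positive.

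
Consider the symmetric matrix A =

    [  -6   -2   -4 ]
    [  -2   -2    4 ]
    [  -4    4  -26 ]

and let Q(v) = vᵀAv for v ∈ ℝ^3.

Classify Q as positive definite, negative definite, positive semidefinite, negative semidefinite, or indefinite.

negative definite

Row-reducing A symmetrically gives the diagonal entries -6, -4/3, -2.
That gives 3 negative pivots.
Hence Q is negative definite.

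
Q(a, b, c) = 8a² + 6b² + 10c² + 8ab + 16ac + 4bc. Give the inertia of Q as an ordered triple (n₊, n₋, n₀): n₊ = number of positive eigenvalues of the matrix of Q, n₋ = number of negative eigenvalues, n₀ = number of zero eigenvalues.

The symmetric matrix is A = [[8, 4, 8], [4, 6, 2], [8, 2, 10]].
Applying the same elementary operations to the rows and columns of A produces a congruent diagonal matrix with entries 8, 4, 1.
That gives 3 positive pivots.

(3, 0, 0)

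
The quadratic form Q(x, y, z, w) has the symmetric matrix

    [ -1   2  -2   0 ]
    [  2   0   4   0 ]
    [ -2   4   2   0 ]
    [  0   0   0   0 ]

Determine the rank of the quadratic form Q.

3

Row-reducing A symmetrically gives the diagonal entries -1, 4, 6, 0.
So there are 2 positive, 1 negative, 1 zero pivots.
The rank is the number of nonzero pivots: 3.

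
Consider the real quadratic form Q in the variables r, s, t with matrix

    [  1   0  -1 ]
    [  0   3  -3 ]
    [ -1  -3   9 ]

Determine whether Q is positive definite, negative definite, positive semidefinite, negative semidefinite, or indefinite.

Leading principal minors: Δ_1 = 1, Δ_2 = 3, Δ_3 = 15.
All leading principal minors are positive, so by Sylvester's criterion Q is positive definite.

positive definite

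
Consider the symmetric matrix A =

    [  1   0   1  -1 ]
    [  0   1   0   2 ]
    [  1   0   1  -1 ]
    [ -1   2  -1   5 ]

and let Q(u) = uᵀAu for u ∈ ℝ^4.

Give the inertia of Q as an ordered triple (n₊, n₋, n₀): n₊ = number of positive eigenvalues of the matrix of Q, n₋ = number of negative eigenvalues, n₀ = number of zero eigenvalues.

Row-reducing A symmetrically gives the diagonal entries 1, 1, 0, 0.
That gives 2 positive, 2 zero pivots.

(2, 0, 2)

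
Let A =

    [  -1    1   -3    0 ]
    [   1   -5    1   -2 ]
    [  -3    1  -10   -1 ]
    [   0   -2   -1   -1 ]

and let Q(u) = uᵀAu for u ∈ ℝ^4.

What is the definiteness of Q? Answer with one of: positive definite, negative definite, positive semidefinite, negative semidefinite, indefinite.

negative semidefinite

Row-reducing A symmetrically gives the diagonal entries -1, -4, 0, 0.
So there are 2 negative, 2 zero pivots.
Hence Q is negative semidefinite.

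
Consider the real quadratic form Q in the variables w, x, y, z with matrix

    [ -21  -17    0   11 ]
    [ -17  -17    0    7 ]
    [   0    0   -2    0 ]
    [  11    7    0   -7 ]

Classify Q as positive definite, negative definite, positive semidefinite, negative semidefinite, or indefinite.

An LDLᵀ factorisation of A has diagonal entries -21, -68/21, -2, -2/17.
That gives 4 negative pivots.
Hence Q is negative definite.

negative definite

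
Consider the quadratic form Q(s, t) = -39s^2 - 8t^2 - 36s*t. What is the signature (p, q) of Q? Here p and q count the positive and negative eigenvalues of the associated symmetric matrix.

(1, 1)

The symmetric matrix is A = [[-39, -18], [-18, -8]].
Row-reducing A symmetrically gives the diagonal entries -39, 4/13.
So there are 1 positive, 1 negative pivots.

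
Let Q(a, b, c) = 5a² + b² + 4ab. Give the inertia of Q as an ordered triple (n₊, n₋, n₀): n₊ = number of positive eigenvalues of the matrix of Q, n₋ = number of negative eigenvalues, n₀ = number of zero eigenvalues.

Write A = [[5, 2, 0], [2, 1, 0], [0, 0, 0]].
Congruent diagonalization of A (simultaneous row and column reduction) yields pivots 5, 1/5, 0.
Counting signs: 2 positive, 1 zero.

(2, 0, 1)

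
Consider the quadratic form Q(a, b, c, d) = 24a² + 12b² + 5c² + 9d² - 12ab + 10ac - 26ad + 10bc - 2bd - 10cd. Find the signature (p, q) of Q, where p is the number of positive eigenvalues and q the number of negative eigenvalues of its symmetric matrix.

Write A = [[24, -6, 5, -13], [-6, 12, 5, -1], [5, 5, 5, -5], [-13, -1, -5, 9]].
Applying the same elementary operations to the rows and columns of A produces a congruent diagonal matrix with entries 24, 21/2, 5/21, 0.
So there are 3 positive, 1 zero pivots.

(3, 0)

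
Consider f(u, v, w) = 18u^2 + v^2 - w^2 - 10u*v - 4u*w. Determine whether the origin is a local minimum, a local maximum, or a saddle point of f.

saddle point

The Hessian at the origin is H = [[36, -10, -4], [-10, 2, 0], [-4, 0, -2]].
Row-reducing H symmetrically gives the diagonal entries 36, -7/9, -6/7.
That gives 1 positive, 2 negative pivots.
H is indefinite, so the origin is a saddle point.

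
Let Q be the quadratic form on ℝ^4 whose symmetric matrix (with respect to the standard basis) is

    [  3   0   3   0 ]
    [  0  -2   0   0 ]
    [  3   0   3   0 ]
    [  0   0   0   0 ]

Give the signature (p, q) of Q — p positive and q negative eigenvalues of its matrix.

(1, 1)

Congruent diagonalization of A (simultaneous row and column reduction) yields pivots 3, -2, 0, 0.
Counting signs: 1 positive, 1 negative, 2 zero.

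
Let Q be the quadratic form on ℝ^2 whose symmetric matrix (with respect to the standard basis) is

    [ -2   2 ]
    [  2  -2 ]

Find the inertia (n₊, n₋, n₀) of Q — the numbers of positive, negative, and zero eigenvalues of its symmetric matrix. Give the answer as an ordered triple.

(0, 1, 1)

Congruent diagonalization of A (simultaneous row and column reduction) yields pivots -2, 0.
That gives 1 negative, 1 zero pivots.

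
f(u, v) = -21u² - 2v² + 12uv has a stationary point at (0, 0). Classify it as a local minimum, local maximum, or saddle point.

local maximum

The Hessian at the origin is H = [[-42, 12], [12, -4]].
det H = -42·-4 − (12)² = 24 > 0 and H[1,1] = -42 < 0, so H is negative definite.
Therefore the origin is a local maximum.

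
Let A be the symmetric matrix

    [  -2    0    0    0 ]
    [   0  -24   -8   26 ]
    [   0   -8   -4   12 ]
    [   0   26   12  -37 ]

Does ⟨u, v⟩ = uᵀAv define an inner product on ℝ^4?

Leading principal minors: Δ_1 = -2, Δ_2 = 48, Δ_3 = -64, Δ_4 = 32.
The signs alternate starting with Δ_1 < 0, so by Sylvester's criterion Q is negative definite.
⟨·,·⟩ is an inner product exactly when A is positive definite.

no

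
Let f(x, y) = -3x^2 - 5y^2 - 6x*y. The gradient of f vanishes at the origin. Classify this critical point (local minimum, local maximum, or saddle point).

local maximum

The Hessian at the origin is H = [[-6, -6], [-6, -10]].
det H = -6·-10 − (-6)² = 24 > 0 and H[1,1] = -6 < 0, so H is negative definite.
Therefore the origin is a local maximum.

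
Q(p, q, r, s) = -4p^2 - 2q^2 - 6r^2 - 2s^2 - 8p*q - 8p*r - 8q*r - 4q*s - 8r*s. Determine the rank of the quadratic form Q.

4

The associated matrix is A = [[-4, -4, -4, 0], [-4, -2, -4, -2], [-4, -4, -6, -4], [0, -2, -4, -2]].
An LDLᵀ factorisation of A has diagonal entries -4, 2, -2, 4.
So there are 2 positive, 2 negative pivots.
The rank is the number of nonzero pivots: 4.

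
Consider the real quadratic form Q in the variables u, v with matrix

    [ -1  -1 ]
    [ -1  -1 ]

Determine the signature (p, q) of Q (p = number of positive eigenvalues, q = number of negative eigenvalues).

Applying the same elementary operations to the rows and columns of A produces a congruent diagonal matrix with entries -1, 0.
That gives 1 negative, 1 zero pivots.

(0, 1)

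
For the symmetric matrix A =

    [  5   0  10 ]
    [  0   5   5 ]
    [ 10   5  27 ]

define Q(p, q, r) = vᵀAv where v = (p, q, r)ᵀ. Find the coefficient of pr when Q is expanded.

20

The coefficient of pr is A[1,3] + A[3,1] = 2·10 = 20.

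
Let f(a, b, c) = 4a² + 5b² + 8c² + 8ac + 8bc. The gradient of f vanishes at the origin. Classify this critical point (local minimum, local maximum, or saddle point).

local minimum

The Hessian at the origin is H = [[8, 0, 8], [0, 10, 8], [8, 8, 16]].
Row-reducing H symmetrically gives the diagonal entries 8, 10, 8/5.
Counting signs: 3 positive.
H is positive definite, so the origin is a strict local minimum.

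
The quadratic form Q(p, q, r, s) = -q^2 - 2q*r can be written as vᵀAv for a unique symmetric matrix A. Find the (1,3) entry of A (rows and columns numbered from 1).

0

The coefficient of p·r in Q is 0. For a symmetric A this equals A[1,3] + A[3,1] = 2·A[1,3].
So A[1,3] = 0/2 = 0.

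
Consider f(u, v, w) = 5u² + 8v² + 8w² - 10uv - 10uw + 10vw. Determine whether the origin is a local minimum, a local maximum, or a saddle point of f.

local minimum

The Hessian at the origin is H = [[10, -10, -10], [-10, 16, 10], [-10, 10, 16]].
Applying the same elementary operations to the rows and columns of H produces a congruent diagonal matrix with entries 10, 6, 6.
That gives 3 positive pivots.
H is positive definite, so the origin is a strict local minimum.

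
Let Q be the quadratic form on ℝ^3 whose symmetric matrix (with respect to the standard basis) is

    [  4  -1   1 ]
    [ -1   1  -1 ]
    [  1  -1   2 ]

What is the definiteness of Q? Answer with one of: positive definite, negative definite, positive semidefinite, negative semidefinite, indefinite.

positive definite

Applying the same elementary operations to the rows and columns of A produces a congruent diagonal matrix with entries 4, 3/4, 1.
That gives 3 positive pivots.
Hence Q is positive definite.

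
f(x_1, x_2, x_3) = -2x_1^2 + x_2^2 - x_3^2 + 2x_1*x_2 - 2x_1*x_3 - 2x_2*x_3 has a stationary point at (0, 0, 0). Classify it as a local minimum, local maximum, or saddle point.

The Hessian at the origin is H = [[-4, 2, -2], [2, 2, -2], [-2, -2, -2]].
An LDLᵀ factorisation of H has diagonal entries -4, 3, -4.
Counting signs: 1 positive, 2 negative.
H is indefinite, so the origin is a saddle point.

saddle point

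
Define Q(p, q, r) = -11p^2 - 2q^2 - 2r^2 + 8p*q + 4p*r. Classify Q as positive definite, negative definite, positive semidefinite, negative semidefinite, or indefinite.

negative definite

The symmetric matrix is A = [[-11, 4, 2], [4, -2, 0], [2, 0, -2]].
Symmetric row and column elimination reduces A to a congruent diagonal form with pivots -11, -6/11, -2/3.
That gives 3 negative pivots.
Hence Q is negative definite.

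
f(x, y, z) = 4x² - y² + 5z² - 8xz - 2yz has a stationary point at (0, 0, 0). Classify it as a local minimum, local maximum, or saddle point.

saddle point

The Hessian at the origin is H = [[8, 0, -8], [0, -2, -2], [-8, -2, 10]].
An LDLᵀ factorisation of H has diagonal entries 8, -2, 4.
That gives 2 positive, 1 negative pivots.
H is indefinite, so the origin is a saddle point.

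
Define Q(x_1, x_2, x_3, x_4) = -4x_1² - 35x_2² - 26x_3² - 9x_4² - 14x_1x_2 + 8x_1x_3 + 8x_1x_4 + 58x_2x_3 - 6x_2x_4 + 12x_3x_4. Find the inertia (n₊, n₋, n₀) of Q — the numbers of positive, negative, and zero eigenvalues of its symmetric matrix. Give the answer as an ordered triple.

(0, 4, 0)

Write A = [[-4, -7, 4, 4], [-7, -35, 29, -3], [4, 29, -26, 6], [4, -3, 6, -9]].
Applying the same elementary operations to the rows and columns of A produces a congruent diagonal matrix with entries -4, -91/4, -66/91, -5/11.
Counting signs: 4 negative.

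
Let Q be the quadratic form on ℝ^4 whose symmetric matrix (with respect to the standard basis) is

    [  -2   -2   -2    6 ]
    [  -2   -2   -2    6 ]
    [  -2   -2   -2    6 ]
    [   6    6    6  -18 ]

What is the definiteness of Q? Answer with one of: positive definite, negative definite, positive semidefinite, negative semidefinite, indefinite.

Symmetric row and column elimination reduces A to a congruent diagonal form with pivots -2, 0, 0, 0.
Counting signs: 1 negative, 3 zero.
Hence Q is negative semidefinite.

negative semidefinite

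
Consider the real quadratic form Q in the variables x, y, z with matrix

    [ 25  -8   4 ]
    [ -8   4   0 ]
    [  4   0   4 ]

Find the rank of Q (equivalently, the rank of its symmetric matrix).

3

Symmetric row and column elimination reduces A to a congruent diagonal form with pivots 25, 36/25, 20/9.
Counting signs: 3 positive.
The rank is the number of nonzero pivots: 3.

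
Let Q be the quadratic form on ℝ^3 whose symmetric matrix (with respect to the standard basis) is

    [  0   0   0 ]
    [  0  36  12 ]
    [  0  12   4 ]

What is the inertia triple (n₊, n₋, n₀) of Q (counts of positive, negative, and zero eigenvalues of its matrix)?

Row-reducing A symmetrically gives the diagonal entries 0, 36, 0.
That gives 1 positive, 2 zero pivots.

(1, 0, 2)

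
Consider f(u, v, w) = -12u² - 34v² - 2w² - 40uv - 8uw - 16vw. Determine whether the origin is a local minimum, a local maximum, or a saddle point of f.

saddle point

The Hessian at the origin is H = [[-24, -40, -8], [-40, -68, -16], [-8, -16, -4]].
Row-reducing H symmetrically gives the diagonal entries -24, -4/3, 4.
That gives 1 positive, 2 negative pivots.
H is indefinite, so the origin is a saddle point.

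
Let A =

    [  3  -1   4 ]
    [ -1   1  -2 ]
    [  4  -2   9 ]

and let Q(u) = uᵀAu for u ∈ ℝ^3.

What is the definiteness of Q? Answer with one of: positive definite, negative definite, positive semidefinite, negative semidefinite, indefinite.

positive definite

An LDLᵀ factorisation of A has diagonal entries 3, 2/3, 3.
That gives 3 positive pivots.
Hence Q is positive definite.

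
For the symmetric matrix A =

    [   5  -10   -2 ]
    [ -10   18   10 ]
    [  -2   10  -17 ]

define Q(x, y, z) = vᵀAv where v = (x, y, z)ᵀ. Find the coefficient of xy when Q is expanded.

-20

The coefficient of xy is A[1,2] + A[2,1] = 2·(-10) = -20.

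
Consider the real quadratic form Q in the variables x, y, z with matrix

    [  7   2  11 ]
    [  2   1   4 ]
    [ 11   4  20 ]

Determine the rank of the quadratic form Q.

3

An LDLᵀ factorisation of A has diagonal entries 7, 3/7, 1.
So there are 3 positive pivots.
The rank is the number of nonzero pivots: 3.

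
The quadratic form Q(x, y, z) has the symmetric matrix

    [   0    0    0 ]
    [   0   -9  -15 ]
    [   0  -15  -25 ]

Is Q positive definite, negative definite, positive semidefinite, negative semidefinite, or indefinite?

Applying the same elementary operations to the rows and columns of A produces a congruent diagonal matrix with entries 0, -9, 0.
Counting signs: 1 negative, 2 zero.
Hence Q is negative semidefinite.

negative semidefinite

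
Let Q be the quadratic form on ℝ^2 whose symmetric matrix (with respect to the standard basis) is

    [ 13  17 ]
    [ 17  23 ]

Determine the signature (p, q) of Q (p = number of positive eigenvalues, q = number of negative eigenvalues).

(2, 0)

An LDLᵀ factorisation of A has diagonal entries 13, 10/13.
So there are 2 positive pivots.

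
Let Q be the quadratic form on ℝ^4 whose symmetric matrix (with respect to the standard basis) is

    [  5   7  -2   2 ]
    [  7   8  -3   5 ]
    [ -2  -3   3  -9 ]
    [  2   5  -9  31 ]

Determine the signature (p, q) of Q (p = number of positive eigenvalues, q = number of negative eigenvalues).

Congruent diagonalization of A (simultaneous row and column reduction) yields pivots 5, -9/5, 20/9, 4/5.
That gives 3 positive, 1 negative pivots.

(3, 1)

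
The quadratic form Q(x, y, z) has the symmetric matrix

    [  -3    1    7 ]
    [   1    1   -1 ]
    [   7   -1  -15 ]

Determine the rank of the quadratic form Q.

2

Congruent diagonalization of A (simultaneous row and column reduction) yields pivots -3, 4/3, 0.
Counting signs: 1 positive, 1 negative, 1 zero.
The rank is the number of nonzero pivots: 2.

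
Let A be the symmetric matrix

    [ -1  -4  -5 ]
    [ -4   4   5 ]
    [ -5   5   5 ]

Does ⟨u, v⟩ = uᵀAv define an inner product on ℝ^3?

no

Row-reducing A symmetrically gives the diagonal entries -1, 20, -5/4.
That gives 1 positive, 2 negative pivots.
Hence Q is indefinite.
⟨·,·⟩ is an inner product exactly when A is positive definite.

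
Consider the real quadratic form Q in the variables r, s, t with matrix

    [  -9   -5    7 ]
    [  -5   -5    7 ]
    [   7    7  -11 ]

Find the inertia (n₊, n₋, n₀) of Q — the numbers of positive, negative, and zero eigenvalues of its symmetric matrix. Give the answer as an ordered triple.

Congruent diagonalization of A (simultaneous row and column reduction) yields pivots -9, -20/9, -6/5.
So there are 3 negative pivots.

(0, 3, 0)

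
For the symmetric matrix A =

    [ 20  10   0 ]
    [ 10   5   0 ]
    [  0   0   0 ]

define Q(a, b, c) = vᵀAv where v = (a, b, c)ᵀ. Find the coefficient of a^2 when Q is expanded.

The coefficient of a^2 is the diagonal entry A[1,1] = 20.

20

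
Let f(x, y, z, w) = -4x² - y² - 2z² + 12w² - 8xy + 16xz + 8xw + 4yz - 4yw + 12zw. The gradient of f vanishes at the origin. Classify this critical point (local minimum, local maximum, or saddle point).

saddle point

The Hessian at the origin is H = [[-8, -8, 16, 8], [-8, -2, 4, -4], [16, 4, -4, 12], [8, -4, 12, 24]].
Applying the same elementary operations to the rows and columns of H produces a congruent diagonal matrix with entries -8, 6, 4, 4.
So there are 3 positive, 1 negative pivots.
H is indefinite, so the origin is a saddle point.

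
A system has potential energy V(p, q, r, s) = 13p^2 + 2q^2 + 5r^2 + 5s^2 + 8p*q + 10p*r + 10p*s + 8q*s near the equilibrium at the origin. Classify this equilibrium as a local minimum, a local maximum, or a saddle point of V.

saddle point

The Hessian at the origin is H = [[26, 8, 10, 10], [8, 4, 0, 8], [10, 0, 10, 0], [10, 8, 0, 10]].
H is indefinite, so the origin is a saddle point.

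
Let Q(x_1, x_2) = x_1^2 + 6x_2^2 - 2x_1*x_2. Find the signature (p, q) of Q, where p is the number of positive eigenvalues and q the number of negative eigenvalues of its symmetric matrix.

The associated matrix is A = [[1, -1], [-1, 6]].
Applying the same elementary operations to the rows and columns of A produces a congruent diagonal matrix with entries 1, 5.
So there are 2 positive pivots.

(2, 0)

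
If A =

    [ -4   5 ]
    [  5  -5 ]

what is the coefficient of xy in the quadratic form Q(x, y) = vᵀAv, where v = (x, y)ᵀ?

10

The coefficient of xy is A[1,2] + A[2,1] = 2·5 = 10.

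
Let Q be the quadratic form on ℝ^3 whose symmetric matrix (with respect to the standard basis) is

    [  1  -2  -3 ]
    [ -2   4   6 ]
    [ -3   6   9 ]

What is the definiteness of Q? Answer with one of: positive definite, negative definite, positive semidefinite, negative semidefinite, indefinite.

positive semidefinite

Symmetric row and column elimination reduces A to a congruent diagonal form with pivots 1, 0, 0.
So there are 1 positive, 2 zero pivots.
Hence Q is positive semidefinite.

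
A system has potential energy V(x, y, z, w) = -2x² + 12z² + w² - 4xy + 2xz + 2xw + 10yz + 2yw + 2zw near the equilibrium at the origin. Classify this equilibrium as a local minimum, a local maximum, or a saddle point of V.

saddle point

The Hessian at the origin is H = [[-4, -4, 2, 2], [-4, 0, 10, 2], [2, 10, 24, 2], [2, 2, 2, 2]].
Row-reducing H symmetrically gives the diagonal entries -4, 4, 9, 2.
Counting signs: 3 positive, 1 negative.
H is indefinite, so the origin is a saddle point.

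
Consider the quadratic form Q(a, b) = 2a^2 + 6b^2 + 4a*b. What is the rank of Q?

2

The associated matrix is A = [[2, 2], [2, 6]].
Congruent diagonalization of A (simultaneous row and column reduction) yields pivots 2, 4.
Counting signs: 2 positive.
The rank is the number of nonzero pivots: 2.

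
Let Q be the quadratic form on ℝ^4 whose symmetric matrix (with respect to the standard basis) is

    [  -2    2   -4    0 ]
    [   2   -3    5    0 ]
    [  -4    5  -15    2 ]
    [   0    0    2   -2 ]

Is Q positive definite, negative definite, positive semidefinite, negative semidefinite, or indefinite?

negative definite

Applying the same elementary operations to the rows and columns of A produces a congruent diagonal matrix with entries -2, -1, -6, -4/3.
So there are 4 negative pivots.
Hence Q is negative definite.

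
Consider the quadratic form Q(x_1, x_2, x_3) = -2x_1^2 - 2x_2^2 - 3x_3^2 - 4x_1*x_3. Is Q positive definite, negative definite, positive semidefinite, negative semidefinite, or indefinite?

negative definite

The associated matrix is A = [[-2, 0, -2], [0, -2, 0], [-2, 0, -3]].
An LDLᵀ factorisation of A has diagonal entries -2, -2, -1.
That gives 3 negative pivots.
Hence Q is negative definite.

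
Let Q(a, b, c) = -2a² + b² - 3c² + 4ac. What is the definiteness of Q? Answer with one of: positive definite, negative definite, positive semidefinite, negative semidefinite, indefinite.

Write A = [[-2, 0, 2], [0, 1, 0], [2, 0, -3]].
An LDLᵀ factorisation of A has diagonal entries -2, 1, -1.
So there are 1 positive, 2 negative pivots.
Hence Q is indefinite.

indefinite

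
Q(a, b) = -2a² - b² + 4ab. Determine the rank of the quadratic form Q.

2

The symmetric matrix is A = [[-2, 2], [2, -1]].
Applying the same elementary operations to the rows and columns of A produces a congruent diagonal matrix with entries -2, 1.
So there are 1 positive, 1 negative pivots.
The rank is the number of nonzero pivots: 2.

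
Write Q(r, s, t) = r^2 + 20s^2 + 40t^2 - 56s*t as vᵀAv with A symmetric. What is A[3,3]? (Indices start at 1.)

The coefficient of t^2 in Q is 40, and that is exactly A[3,3].

40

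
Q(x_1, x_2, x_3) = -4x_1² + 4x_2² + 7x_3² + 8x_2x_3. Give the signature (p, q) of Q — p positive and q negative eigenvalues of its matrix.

The associated matrix is A = [[-4, 0, 0], [0, 4, 4], [0, 4, 7]].
Applying the same elementary operations to the rows and columns of A produces a congruent diagonal matrix with entries -4, 4, 3.
So there are 2 positive, 1 negative pivots.

(2, 1)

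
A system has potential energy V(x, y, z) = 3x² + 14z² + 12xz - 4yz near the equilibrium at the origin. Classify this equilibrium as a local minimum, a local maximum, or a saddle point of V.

saddle point

The Hessian at the origin is H = [[6, 0, 12], [0, 0, -4], [12, -4, 28]].
H is indefinite, so the origin is a saddle point.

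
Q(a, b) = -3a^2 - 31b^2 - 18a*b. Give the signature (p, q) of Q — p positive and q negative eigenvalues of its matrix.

(0, 2)

The symmetric matrix is A = [[-3, -9], [-9, -31]].
Row-reducing A symmetrically gives the diagonal entries -3, -4.
So there are 2 negative pivots.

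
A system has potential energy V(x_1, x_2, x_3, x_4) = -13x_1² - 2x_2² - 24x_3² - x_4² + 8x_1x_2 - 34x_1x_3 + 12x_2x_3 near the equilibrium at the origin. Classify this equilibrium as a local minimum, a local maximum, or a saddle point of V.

local maximum

The Hessian at the origin is H = [[-26, 8, -34, 0], [8, -4, 12, 0], [-34, 12, -48, 0], [0, 0, 0, -2]].
Row-reducing H symmetrically gives the diagonal entries -26, -20/13, -2, -2.
That gives 4 negative pivots.
H is negative definite, so the origin is a strict local maximum.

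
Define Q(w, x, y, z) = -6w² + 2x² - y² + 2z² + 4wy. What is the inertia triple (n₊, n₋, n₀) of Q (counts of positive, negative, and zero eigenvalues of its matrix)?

Write A = [[-6, 0, 2, 0], [0, 2, 0, 0], [2, 0, -1, 0], [0, 0, 0, 2]].
Applying the same elementary operations to the rows and columns of A produces a congruent diagonal matrix with entries -6, 2, -1/3, 2.
That gives 2 positive, 2 negative pivots.

(2, 2, 0)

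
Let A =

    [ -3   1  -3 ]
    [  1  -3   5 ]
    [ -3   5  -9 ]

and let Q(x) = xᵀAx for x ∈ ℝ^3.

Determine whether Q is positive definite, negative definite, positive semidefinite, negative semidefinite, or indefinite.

Symmetric row and column elimination reduces A to a congruent diagonal form with pivots -3, -8/3, 0.
That gives 2 negative, 1 zero pivots.
Hence Q is negative semidefinite.

negative semidefinite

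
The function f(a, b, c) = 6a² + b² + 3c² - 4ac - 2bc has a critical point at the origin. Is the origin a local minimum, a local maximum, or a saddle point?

The Hessian at the origin is H = [[12, 0, -4], [0, 2, -2], [-4, -2, 6]].
Symmetric row and column elimination reduces H to a congruent diagonal form with pivots 12, 2, 8/3.
That gives 3 positive pivots.
H is positive definite, so the origin is a strict local minimum.

local minimum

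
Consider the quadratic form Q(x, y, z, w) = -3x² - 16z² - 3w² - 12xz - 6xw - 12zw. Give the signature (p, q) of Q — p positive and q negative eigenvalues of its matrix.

The symmetric matrix is A = [[-3, 0, -6, -3], [0, 0, 0, 0], [-6, 0, -16, -6], [-3, 0, -6, -3]].
Symmetric row and column elimination reduces A to a congruent diagonal form with pivots -3, 0, -4, 0.
That gives 2 negative, 2 zero pivots.

(0, 2)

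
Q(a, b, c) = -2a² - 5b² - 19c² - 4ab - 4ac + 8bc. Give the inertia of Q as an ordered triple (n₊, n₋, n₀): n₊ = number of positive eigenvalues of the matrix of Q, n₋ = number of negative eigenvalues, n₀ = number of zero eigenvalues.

The symmetric matrix is A = [[-2, -2, -2], [-2, -5, 4], [-2, 4, -19]].
Applying the same elementary operations to the rows and columns of A produces a congruent diagonal matrix with entries -2, -3, -5.
That gives 3 negative pivots.

(0, 3, 0)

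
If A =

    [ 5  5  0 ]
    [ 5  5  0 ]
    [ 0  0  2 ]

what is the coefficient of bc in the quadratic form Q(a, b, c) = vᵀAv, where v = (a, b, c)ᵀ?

0

The coefficient of bc is A[2,3] + A[3,2] = 2·0 = 0.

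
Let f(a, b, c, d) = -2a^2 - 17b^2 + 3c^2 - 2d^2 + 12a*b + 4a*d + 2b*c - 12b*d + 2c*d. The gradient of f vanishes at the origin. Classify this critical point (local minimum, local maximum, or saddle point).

saddle point

The Hessian at the origin is H = [[-4, 12, 0, 4], [12, -34, 2, -12], [0, 2, 6, 2], [4, -12, 2, -4]].
Applying the same elementary operations to the rows and columns of H produces a congruent diagonal matrix with entries -4, 2, 4, -1.
So there are 2 positive, 2 negative pivots.
H is indefinite, so the origin is a saddle point.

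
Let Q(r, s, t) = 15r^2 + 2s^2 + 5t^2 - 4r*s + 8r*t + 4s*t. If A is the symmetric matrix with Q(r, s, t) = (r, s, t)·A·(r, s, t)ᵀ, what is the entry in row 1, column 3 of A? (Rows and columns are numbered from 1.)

The coefficient of r·t in Q is 8. For a symmetric A this equals A[1,3] + A[3,1] = 2·A[1,3].
So A[1,3] = 8/2 = 4.

4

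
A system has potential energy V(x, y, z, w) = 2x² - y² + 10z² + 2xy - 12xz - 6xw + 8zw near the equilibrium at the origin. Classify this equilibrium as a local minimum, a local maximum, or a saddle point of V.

The Hessian at the origin is H = [[4, 2, -12, -6], [2, -2, 0, 0], [-12, 0, 20, 8], [-6, 0, 8, 0]].
Congruent diagonalization of H (simultaneous row and column reduction) yields pivots 4, -3, -4, -2.
Counting signs: 1 positive, 3 negative.
H is indefinite, so the origin is a saddle point.

saddle point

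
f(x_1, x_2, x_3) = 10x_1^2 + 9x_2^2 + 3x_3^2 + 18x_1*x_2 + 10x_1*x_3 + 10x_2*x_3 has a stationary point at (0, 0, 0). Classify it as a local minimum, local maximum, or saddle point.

local minimum

The Hessian at the origin is H = [[20, 18, 10], [18, 18, 10], [10, 10, 6]].
An LDLᵀ factorisation of H has diagonal entries 20, 9/5, 4/9.
That gives 3 positive pivots.
H is positive definite, so the origin is a strict local minimum.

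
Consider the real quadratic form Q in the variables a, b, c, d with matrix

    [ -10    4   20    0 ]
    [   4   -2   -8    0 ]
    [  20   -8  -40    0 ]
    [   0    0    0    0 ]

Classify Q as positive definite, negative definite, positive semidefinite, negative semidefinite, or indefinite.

Congruent diagonalization of A (simultaneous row and column reduction) yields pivots -10, -2/5, 0, 0.
That gives 2 negative, 2 zero pivots.
Hence Q is negative semidefinite.

negative semidefinite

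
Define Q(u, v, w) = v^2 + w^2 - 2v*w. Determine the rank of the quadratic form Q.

The associated matrix is A = [[0, 0, 0], [0, 1, -1], [0, -1, 1]].
Applying the same elementary operations to the rows and columns of A produces a congruent diagonal matrix with entries 0, 1, 0.
Counting signs: 1 positive, 2 zero.
The rank is the number of nonzero pivots: 1.

1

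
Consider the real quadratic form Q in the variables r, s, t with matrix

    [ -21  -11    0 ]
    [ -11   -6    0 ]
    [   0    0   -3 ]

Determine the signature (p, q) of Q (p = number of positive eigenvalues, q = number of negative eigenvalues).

Symmetric row and column elimination reduces A to a congruent diagonal form with pivots -21, -5/21, -3.
That gives 3 negative pivots.

(0, 3)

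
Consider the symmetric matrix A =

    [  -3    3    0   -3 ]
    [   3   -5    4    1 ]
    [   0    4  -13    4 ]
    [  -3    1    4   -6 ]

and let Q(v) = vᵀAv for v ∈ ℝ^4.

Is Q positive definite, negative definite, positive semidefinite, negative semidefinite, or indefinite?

Applying the same elementary operations to the rows and columns of A produces a congruent diagonal matrix with entries -3, -2, -5, -1.
Counting signs: 4 negative.
Hence Q is negative definite.

negative definite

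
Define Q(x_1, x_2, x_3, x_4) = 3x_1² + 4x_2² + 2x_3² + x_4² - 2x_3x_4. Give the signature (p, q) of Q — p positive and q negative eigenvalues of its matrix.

(4, 0)

Write A = [[3, 0, 0, 0], [0, 4, 0, 0], [0, 0, 2, -1], [0, 0, -1, 1]].
An LDLᵀ factorisation of A has diagonal entries 3, 4, 2, 1/2.
So there are 4 positive pivots.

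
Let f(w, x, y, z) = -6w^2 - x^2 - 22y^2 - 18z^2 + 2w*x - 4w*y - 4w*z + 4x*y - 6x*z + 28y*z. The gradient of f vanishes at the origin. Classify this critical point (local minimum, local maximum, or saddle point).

local maximum

The Hessian at the origin is H = [[-12, 2, -4, -4], [2, -2, 4, -6], [-4, 4, -44, 28], [-4, -6, 28, -36]].
An LDLᵀ factorisation of H has diagonal entries -12, -5/3, -36, -8/9.
Counting signs: 4 negative.
H is negative definite, so the origin is a strict local maximum.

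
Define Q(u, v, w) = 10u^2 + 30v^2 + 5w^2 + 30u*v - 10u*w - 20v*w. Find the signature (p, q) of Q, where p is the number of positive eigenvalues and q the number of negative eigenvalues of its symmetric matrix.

(3, 0)

The associated matrix is A = [[10, 15, -5], [15, 30, -10], [-5, -10, 5]].
Symmetric row and column elimination reduces A to a congruent diagonal form with pivots 10, 15/2, 5/3.
Counting signs: 3 positive.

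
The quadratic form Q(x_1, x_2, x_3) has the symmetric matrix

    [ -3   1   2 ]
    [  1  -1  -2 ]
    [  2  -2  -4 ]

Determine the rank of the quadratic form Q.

Row-reducing A symmetrically gives the diagonal entries -3, -2/3, 0.
So there are 2 negative, 1 zero pivots.
The rank is the number of nonzero pivots: 2.

2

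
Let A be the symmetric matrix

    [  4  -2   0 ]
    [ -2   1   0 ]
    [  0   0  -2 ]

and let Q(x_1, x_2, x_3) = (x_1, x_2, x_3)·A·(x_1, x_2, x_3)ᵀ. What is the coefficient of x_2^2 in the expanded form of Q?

1

The coefficient of x_2^2 is the diagonal entry A[2,2] = 1.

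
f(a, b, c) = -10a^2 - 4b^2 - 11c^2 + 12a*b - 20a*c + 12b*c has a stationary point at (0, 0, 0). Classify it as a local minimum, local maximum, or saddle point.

local maximum

The Hessian at the origin is H = [[-20, 12, -20], [12, -8, 12], [-20, 12, -22]].
Applying the same elementary operations to the rows and columns of H produces a congruent diagonal matrix with entries -20, -4/5, -2.
Counting signs: 3 negative.
H is negative definite, so the origin is a strict local maximum.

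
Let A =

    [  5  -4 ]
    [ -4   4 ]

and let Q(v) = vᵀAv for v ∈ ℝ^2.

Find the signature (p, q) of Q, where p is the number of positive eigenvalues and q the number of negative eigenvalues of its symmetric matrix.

Row-reducing A symmetrically gives the diagonal entries 5, 4/5.
Counting signs: 2 positive.

(2, 0)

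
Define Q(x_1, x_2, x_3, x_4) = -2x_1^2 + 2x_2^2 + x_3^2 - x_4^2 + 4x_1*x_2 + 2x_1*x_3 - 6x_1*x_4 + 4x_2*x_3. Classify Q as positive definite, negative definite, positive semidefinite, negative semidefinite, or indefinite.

Write A = [[-2, 2, 1, -3], [2, 2, 2, 0], [1, 2, 1, 0], [-3, 0, 0, -1]].
An LDLᵀ factorisation of A has diagonal entries -2, 4, -3/4, 2.
So there are 2 positive, 2 negative pivots.
Hence Q is indefinite.

indefinite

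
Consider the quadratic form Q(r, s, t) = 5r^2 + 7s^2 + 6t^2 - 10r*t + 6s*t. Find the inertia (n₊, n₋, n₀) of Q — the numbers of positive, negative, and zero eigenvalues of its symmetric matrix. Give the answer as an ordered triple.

The symmetric matrix is A = [[5, 0, -5], [0, 7, 3], [-5, 3, 6]].
Congruent diagonalization of A (simultaneous row and column reduction) yields pivots 5, 7, -2/7.
That gives 2 positive, 1 negative pivots.

(2, 1, 0)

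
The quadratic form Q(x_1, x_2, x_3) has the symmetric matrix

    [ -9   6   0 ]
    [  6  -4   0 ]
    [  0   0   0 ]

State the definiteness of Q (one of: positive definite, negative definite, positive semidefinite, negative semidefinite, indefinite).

Applying the same elementary operations to the rows and columns of A produces a congruent diagonal matrix with entries -9, 0, 0.
Counting signs: 1 negative, 2 zero.
Hence Q is negative semidefinite.

negative semidefinite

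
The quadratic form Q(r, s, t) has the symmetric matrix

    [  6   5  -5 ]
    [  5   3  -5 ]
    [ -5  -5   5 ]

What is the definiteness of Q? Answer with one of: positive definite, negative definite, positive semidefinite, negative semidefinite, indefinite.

indefinite

Applying the same elementary operations to the rows and columns of A produces a congruent diagonal matrix with entries 6, -7/6, 10/7.
So there are 2 positive, 1 negative pivots.
Hence Q is indefinite.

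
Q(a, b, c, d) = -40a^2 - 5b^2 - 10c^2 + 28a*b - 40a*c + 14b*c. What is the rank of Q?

The symmetric matrix is A = [[-40, 14, -20, 0], [14, -5, 7, 0], [-20, 7, -10, 0], [0, 0, 0, 0]].
Row-reducing A symmetrically gives the diagonal entries -40, -1/10, 0, 0.
So there are 2 negative, 2 zero pivots.
The rank is the number of nonzero pivots: 2.

2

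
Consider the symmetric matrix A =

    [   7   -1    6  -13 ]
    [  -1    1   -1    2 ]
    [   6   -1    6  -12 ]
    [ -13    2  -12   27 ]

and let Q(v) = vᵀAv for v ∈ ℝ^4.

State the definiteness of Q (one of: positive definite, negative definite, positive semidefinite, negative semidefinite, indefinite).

Leading principal minors: Δ_1 = 7, Δ_2 = 6, Δ_3 = 5, Δ_4 = 10.
All leading principal minors are positive, so by Sylvester's criterion Q is positive definite.

positive definite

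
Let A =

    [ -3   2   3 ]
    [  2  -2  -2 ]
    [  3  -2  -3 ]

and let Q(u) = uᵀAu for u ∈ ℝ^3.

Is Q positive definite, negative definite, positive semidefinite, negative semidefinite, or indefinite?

Congruent diagonalization of A (simultaneous row and column reduction) yields pivots -3, -2/3, 0.
Counting signs: 2 negative, 1 zero.
Hence Q is negative semidefinite.

negative semidefinite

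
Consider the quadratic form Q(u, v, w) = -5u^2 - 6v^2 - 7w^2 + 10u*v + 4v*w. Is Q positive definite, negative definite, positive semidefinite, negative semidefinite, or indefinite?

The symmetric matrix of Q is A = [[-5, 5, 0], [5, -6, 2], [0, 2, -7]].
Leading principal minors: Δ_1 = -5, Δ_2 = 5, Δ_3 = -15.
The signs alternate starting with Δ_1 < 0, so by Sylvester's criterion Q is negative definite.

negative definite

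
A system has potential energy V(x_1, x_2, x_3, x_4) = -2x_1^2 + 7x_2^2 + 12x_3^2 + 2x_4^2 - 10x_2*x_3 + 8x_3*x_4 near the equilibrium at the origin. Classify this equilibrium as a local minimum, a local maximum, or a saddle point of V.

saddle point

The Hessian at the origin is H = [[-4, 0, 0, 0], [0, 14, -10, 0], [0, -10, 24, 8], [0, 0, 8, 4]].
Applying the same elementary operations to the rows and columns of H produces a congruent diagonal matrix with entries -4, 14, 118/7, 12/59.
That gives 3 positive, 1 negative pivots.
H is indefinite, so the origin is a saddle point.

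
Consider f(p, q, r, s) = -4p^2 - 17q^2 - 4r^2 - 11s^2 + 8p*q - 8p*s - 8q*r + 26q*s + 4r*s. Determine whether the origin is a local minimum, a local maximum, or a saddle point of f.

The Hessian at the origin is H = [[-8, 8, 0, -8], [8, -34, -8, 26], [0, -8, -8, 4], [-8, 26, 4, -22]].
Row-reducing H symmetrically gives the diagonal entries -8, -26, -72/13, -10/9.
So there are 4 negative pivots.
H is negative definite, so the origin is a strict local maximum.

local maximum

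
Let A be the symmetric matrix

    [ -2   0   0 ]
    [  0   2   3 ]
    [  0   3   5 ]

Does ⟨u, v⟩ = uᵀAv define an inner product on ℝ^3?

An LDLᵀ factorisation of A has diagonal entries -2, 2, 1/2.
That gives 2 positive, 1 negative pivots.
Hence Q is indefinite.
⟨·,·⟩ is an inner product exactly when A is positive definite.

no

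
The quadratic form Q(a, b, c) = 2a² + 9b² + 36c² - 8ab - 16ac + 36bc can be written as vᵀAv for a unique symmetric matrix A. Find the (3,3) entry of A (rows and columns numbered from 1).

The coefficient of c² in Q is 36, and that is exactly A[3,3].

36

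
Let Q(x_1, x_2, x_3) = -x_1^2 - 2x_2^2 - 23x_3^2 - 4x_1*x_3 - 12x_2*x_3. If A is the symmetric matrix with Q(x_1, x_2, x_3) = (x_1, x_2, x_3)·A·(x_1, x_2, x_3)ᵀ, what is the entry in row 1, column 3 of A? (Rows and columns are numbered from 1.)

The coefficient of x_1·x_3 in Q is -4. For a symmetric A this equals A[1,3] + A[3,1] = 2·A[1,3].
So A[1,3] = -4/2 = -2.

-2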